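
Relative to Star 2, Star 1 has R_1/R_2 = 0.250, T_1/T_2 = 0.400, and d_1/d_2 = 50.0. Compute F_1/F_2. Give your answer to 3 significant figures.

6.40×10^-7

L_1/L_2 = (R_1/R_2)²(T_1/T_2)⁴ = (0.250)² × (0.400)⁴ = 0.001600.
F_1/F_2 = (L_1/L_2)/(d_1/d_2)² = 0.001600 / (50.0)² = 6.400×10^-7.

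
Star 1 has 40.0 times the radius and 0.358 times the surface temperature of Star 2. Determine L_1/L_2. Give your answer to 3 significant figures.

From the Stefan–Boltzmann law, L ∝ R²T⁴, so
L_1/L_2 = (R_1/R_2)² (T_1/T_2)⁴ = (40.0)² × (0.358)⁴ = 1600 × 0.01643 = 26.28.

26.3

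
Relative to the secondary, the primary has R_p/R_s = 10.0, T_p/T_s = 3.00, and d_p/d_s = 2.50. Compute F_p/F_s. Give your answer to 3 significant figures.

1.30×10^3

L_p/L_s = (R_p/R_s)²(T_p/T_s)⁴ = (10.0)² × (3.00)⁴ = 8100.
F_p/F_s = (L_p/L_s)/(d_p/d_s)² = 8100 / (2.50)² = 1296.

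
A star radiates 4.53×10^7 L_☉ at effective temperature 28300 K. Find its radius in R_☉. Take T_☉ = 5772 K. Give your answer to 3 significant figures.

280 R_☉

R/R_☉ = √(L/L_☉) / (T/T_☉)² = √(4.53×10^7) / (4.903)²
       = 6731 / 24.04 = 280.0.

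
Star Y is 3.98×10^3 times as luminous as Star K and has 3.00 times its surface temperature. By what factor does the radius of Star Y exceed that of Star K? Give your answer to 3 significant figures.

L ∝ R²T⁴ gives R ∝ √L / T², so
R_Y/R_K = √(3.98×10^3) / (3.00)² = 63.09 / 9.000 = 7.010.

7.01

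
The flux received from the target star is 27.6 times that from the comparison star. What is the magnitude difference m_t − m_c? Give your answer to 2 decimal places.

m_t − m_c = −2.5 log₁₀(F_t/F_c) = −2.5 log₁₀(27.6) = −2.5 × (1.441) = -3.602.

-3.60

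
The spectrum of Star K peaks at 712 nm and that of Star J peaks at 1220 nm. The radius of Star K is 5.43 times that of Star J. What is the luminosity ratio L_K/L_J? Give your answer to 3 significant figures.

254

Wien's law gives T ∝ 1/λ_max, so T_K/T_J = λ_J/λ_K = 1220/712 = 1.713.
Then L ∝ R²T⁴ gives L_K/L_J = (5.43)² × (1.713)⁴ = 29.48 × 8.620 = 254.2.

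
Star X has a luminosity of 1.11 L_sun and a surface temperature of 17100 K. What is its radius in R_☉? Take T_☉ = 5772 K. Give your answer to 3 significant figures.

0.120 R_☉

R/R_☉ = √(L/L_☉) / (T/T_☉)² = √(1.11) / (2.963)²
       = 1.054 / 8.777 = 0.1200.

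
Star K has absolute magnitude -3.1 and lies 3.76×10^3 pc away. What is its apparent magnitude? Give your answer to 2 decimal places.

9.78

m = M + 5 log₁₀(d/10 pc) = -3.1 + 5 log₁₀(3.76×10^3/10)
  = -3.1 + 5 × 2.575 = -3.1 + 12.88 = 9.78.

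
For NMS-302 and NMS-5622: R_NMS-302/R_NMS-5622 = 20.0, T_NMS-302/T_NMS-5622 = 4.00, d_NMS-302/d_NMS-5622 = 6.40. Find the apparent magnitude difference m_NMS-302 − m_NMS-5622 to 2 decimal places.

-8.49

L_NMS-302/L_NMS-5622 = (20.0)²(4.00)⁴ = 1.024×10^5.
F_NMS-302/F_NMS-5622 = (L_NMS-302/L_NMS-5622)/(d_NMS-302/d_NMS-5622)² = 1.024×10^5/40.96 = 2500.
m_NMS-302 − m_NMS-5622 = −2.5 log₁₀(2500) = -8.49.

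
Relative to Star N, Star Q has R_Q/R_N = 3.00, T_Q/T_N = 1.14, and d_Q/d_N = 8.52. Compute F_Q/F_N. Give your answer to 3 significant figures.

L_Q/L_N = (R_Q/R_N)²(T_Q/T_N)⁴ = (3.00)² × (1.14)⁴ = 15.20.
F_Q/F_N = (L_Q/L_N)/(d_Q/d_N)² = 15.20 / (8.52)² = 0.2094.

0.209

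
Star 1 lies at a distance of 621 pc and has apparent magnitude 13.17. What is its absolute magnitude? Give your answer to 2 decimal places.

M = m − 5 log₁₀(d/10 pc) = 13.17 − 5 log₁₀(621/10)
  = 13.17 − 5 × 1.793 = 13.17 − 8.97 = 4.20.

4.20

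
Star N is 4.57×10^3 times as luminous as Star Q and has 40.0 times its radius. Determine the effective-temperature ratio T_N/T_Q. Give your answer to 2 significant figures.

L ∝ R²T⁴ gives T ∝ (L/R²)^(1/4), so
T_N/T_Q = (4.57×10^3 / 40.0²)^(1/4) = (2.856)^(1/4) = 1.300.

1.3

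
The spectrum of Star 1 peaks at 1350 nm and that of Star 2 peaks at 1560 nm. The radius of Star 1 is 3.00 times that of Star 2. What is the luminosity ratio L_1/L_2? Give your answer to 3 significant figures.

Wien's law gives T ∝ 1/λ_max, so T_1/T_2 = λ_2/λ_1 = 1560/1350 = 1.156.
Then L ∝ R²T⁴ gives L_1/L_2 = (3.00)² × (1.156)⁴ = 9.000 × 1.783 = 16.05.

16.0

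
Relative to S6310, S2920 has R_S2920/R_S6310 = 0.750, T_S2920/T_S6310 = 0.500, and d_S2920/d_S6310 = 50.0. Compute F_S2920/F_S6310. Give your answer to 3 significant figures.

1.41×10^-5

L_S2920/L_S6310 = (R_S2920/R_S6310)²(T_S2920/T_S6310)⁴ = (0.750)² × (0.500)⁴ = 0.03516.
F_S2920/F_S6310 = (L_S2920/L_S6310)/(d_S2920/d_S6310)² = 0.03516 / (50.0)² = 1.406×10^-5.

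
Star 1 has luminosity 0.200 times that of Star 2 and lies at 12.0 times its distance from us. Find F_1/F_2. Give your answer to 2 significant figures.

0.0014

F = L/(4πd²), so F_1/F_2 = (L_1/L_2) / (d_1/d_2)²
= 0.200 / (12.0)² = 0.200 / 144.0 = 0.001389.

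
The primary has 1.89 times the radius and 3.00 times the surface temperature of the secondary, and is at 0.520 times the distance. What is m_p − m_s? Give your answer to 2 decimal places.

-7.57

L_p/L_s = (1.89)²(3.00)⁴ = 289.3.
F_p/F_s = (L_p/L_s)/(d_p/d_s)² = 289.3/0.2704 = 1070.
m_p − m_s = −2.5 log₁₀(1070) = -7.57.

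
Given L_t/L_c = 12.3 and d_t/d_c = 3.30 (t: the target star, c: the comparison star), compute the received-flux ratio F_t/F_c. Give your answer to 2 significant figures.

F = L/(4πd²), so F_t/F_c = (L_t/L_c) / (d_t/d_c)²
= 12.3 / (3.30)² = 12.3 / 10.89 = 1.129.

1.1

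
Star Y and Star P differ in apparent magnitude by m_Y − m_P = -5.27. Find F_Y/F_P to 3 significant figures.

F_Y/F_P = 10^(−(m_Y − m_P)/2.5) = 10^(5.27/2.5) = 10^2.108 = 128.2.

128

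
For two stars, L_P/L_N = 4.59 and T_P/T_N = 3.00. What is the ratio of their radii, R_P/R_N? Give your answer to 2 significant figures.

L ∝ R²T⁴ gives R ∝ √L / T², so
R_P/R_N = √(4.59) / (3.00)² = 2.142 / 9.000 = 0.2380.

0.24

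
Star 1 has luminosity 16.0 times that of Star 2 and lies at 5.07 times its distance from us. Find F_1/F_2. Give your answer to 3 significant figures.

F = L/(4πd²), so F_1/F_2 = (L_1/L_2) / (d_1/d_2)²
= 16.0 / (5.07)² = 16.0 / 25.70 = 0.6224.

0.622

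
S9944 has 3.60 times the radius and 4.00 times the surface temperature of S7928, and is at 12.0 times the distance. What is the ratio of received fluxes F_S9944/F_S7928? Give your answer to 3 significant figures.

23.0

L_S9944/L_S7928 = (R_S9944/R_S7928)²(T_S9944/T_S7928)⁴ = (3.60)² × (4.00)⁴ = 3318.
F_S9944/F_S7928 = (L_S9944/L_S7928)/(d_S9944/d_S7928)² = 3318 / (12.0)² = 23.04.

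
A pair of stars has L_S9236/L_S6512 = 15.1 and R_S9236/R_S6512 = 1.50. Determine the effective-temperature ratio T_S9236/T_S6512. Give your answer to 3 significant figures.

1.61

L ∝ R²T⁴ gives T ∝ (L/R²)^(1/4), so
T_S9236/T_S6512 = (15.1 / 1.50²)^(1/4) = (6.711)^(1/4) = 1.610.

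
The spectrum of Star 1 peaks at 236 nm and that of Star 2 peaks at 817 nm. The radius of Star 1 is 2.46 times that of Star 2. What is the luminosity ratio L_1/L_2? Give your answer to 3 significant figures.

869

Wien's law gives T ∝ 1/λ_max, so T_1/T_2 = λ_2/λ_1 = 817/236 = 3.462.
Then L ∝ R²T⁴ gives L_1/L_2 = (2.46)² × (3.462)⁴ = 6.052 × 143.6 = 869.2.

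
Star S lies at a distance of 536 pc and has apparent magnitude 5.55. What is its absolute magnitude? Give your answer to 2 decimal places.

M = m − 5 log₁₀(d/10 pc) = 5.55 − 5 log₁₀(536/10)
  = 5.55 − 5 × 1.729 = 5.55 − 8.65 = -3.10.

-3.10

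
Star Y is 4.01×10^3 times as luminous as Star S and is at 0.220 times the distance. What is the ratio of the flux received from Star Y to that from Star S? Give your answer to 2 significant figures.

8.3×10^4

F = L/(4πd²), so F_Y/F_S = (L_Y/L_S) / (d_Y/d_S)²
= 4.01×10^3 / (0.220)² = 4.01×10^3 / 0.04840 = 8.285×10^4.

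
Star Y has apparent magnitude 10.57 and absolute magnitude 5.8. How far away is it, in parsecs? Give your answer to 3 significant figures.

89.9 pc

m − M = 5 log₁₀(d/10 pc)
10.57 − (5.8) = 4.77 = 5 log₁₀(d/10)
d = 10 × 10^(4.77/5) = 10 × 10^0.954 = 89.95 pc.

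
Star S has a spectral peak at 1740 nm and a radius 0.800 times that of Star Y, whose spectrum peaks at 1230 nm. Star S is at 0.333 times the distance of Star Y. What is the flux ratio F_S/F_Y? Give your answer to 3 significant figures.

1.44

Wien's law: T_S/T_Y = λ_Y/λ_S = 1230/1740 = 0.7069.
L_S/L_Y = (R_S/R_Y)²(T_S/T_Y)⁴ = (0.800)²(0.7069)⁴ = 0.1598.
F_S/F_Y = (L_S/L_Y)/(d_S/d_Y)² = 0.1598/(0.333)² = 1.441.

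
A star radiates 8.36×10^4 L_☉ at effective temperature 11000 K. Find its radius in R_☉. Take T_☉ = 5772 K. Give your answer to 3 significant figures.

79.6 R_☉

R/R_☉ = √(L/L_☉) / (T/T_☉)² = √(8.36×10^4) / (1.906)²
       = 289.1 / 3.632 = 79.61.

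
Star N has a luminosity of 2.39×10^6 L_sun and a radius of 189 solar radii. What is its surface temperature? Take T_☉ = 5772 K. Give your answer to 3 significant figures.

1.65×10^4 K

T/T_☉ = (L/L_☉)^(1/4) / (R/R_☉)^(1/2)
T = 5772 × (2.39×10^6)^(1/4) / √(189) = 5772 × 39.32 / 13.75 = 1.651×10^4 K.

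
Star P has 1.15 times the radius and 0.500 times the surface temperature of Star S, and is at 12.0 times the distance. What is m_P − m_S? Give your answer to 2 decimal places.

8.10

L_P/L_S = (1.15)²(0.500)⁴ = 0.08266.
F_P/F_S = (L_P/L_S)/(d_P/d_S)² = 0.08266/144.0 = 5.740×10^-4.
m_P − m_S = −2.5 log₁₀(5.740×10^-4) = 8.10.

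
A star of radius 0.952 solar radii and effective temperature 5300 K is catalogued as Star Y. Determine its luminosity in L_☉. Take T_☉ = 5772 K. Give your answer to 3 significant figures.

0.644 L_☉

L/L_☉ = (R/R_☉)² (T/T_☉)⁴ = (0.952)² × (5300/5772)⁴
       = 0.9063 × (0.9182)⁴ = 0.9063 × 0.7109 = 0.6443.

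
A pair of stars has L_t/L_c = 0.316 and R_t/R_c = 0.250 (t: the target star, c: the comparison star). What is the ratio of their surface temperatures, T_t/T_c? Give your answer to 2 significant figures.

1.5

L ∝ R²T⁴ gives T ∝ (L/R²)^(1/4), so
T_t/T_c = (0.316 / 0.250²)^(1/4) = (5.056)^(1/4) = 1.500.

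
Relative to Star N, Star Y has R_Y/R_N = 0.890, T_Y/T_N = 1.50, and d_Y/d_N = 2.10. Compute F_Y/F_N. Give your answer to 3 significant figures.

L_Y/L_N = (R_Y/R_N)²(T_Y/T_N)⁴ = (0.890)² × (1.50)⁴ = 4.010.
F_Y/F_N = (L_Y/L_N)/(d_Y/d_N)² = 4.010 / (2.10)² = 0.9093.

0.909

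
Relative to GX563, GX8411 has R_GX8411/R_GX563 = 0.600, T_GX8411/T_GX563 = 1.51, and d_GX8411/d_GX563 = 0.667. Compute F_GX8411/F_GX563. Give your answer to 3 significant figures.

4.21

L_GX8411/L_GX563 = (R_GX8411/R_GX563)²(T_GX8411/T_GX563)⁴ = (0.600)² × (1.51)⁴ = 1.872.
F_GX8411/F_GX563 = (L_GX8411/L_GX563)/(d_GX8411/d_GX563)² = 1.872 / (0.667)² = 4.207.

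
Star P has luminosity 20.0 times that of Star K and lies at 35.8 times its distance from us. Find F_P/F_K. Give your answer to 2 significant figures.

0.016

F = L/(4πd²), so F_P/F_K = (L_P/L_K) / (d_P/d_K)²
= 20.0 / (35.8)² = 20.0 / 1282 = 0.01561.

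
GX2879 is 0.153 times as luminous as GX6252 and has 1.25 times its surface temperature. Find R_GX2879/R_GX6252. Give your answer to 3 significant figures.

0.250

L ∝ R²T⁴ gives R ∝ √L / T², so
R_GX2879/R_GX6252 = √(0.153) / (1.25)² = 0.3912 / 1.562 = 0.2503.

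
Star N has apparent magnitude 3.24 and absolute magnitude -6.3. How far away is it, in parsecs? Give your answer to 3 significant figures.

m − M = 5 log₁₀(d/10 pc)
3.24 − (-6.3) = 9.54 = 5 log₁₀(d/10)
d = 10 × 10^(9.54/5) = 10 × 10^1.908 = 809.1 pc.

809 pc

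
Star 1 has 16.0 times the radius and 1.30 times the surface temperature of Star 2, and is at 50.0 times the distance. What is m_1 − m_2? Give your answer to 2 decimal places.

L_1/L_2 = (16.0)²(1.30)⁴ = 731.2.
F_1/F_2 = (L_1/L_2)/(d_1/d_2)² = 731.2/2500 = 0.2925.
m_1 − m_2 = −2.5 log₁₀(0.2925) = 1.33.

1.33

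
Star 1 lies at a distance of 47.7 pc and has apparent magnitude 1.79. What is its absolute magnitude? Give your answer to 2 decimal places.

M = m − 5 log₁₀(d/10 pc) = 1.79 − 5 log₁₀(47.7/10)
  = 1.79 − 5 × 0.679 = 1.79 − 3.39 = -1.60.

-1.60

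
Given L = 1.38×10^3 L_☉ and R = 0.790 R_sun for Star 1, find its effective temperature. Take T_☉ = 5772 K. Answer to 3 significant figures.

3.96×10^4 K

T/T_☉ = (L/L_☉)^(1/4) / (R/R_☉)^(1/2)
T = 5772 × (1.38×10^3)^(1/4) / √(0.790) = 5772 × 6.095 / 0.8888 = 3.958×10^4 K.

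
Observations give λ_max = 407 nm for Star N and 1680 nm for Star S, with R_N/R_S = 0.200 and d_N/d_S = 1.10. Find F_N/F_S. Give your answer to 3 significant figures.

Wien's law: T_N/T_S = λ_S/λ_N = 1680/407 = 4.128.
L_N/L_S = (R_N/R_S)²(T_N/T_S)⁴ = (0.200)²(4.128)⁴ = 11.61.
F_N/F_S = (L_N/L_S)/(d_N/d_S)² = 11.61/(1.10)² = 9.597.

9.60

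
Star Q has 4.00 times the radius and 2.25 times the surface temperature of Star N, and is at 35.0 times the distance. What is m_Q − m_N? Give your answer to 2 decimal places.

1.19

L_Q/L_N = (4.00)²(2.25)⁴ = 410.1.
F_Q/F_N = (L_Q/L_N)/(d_Q/d_N)² = 410.1/1225 = 0.3347.
m_Q − m_N = −2.5 log₁₀(0.3347) = 1.19.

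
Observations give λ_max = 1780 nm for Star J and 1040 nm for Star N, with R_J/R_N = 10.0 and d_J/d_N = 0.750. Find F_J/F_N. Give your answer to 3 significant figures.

20.7

Wien's law: T_J/T_N = λ_N/λ_J = 1040/1780 = 0.5843.
L_J/L_N = (R_J/R_N)²(T_J/T_N)⁴ = (10.0)²(0.5843)⁴ = 11.65.
F_J/F_N = (L_J/L_N)/(d_J/d_N)² = 11.65/(0.750)² = 20.72.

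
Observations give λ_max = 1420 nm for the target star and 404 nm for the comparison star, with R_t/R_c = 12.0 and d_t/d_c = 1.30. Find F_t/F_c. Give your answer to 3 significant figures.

0.558

Wien's law: T_t/T_c = λ_c/λ_t = 404/1420 = 0.2845.
L_t/L_c = (R_t/R_c)²(T_t/T_c)⁴ = (12.0)²(0.2845)⁴ = 0.9435.
F_t/F_c = (L_t/L_c)/(d_t/d_c)² = 0.9435/(1.30)² = 0.5583.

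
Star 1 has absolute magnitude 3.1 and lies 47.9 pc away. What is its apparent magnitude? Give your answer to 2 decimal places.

m = M + 5 log₁₀(d/10 pc) = 3.1 + 5 log₁₀(47.9/10)
  = 3.1 + 5 × 0.680 = 3.1 + 3.40 = 6.50.

6.50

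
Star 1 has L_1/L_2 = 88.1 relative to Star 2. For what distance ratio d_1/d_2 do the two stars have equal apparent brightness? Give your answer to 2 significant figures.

9.4

Equal flux requires L_1/d_1² = L_2/d_2², so d_1/d_2 = √(L_1/L_2)
= √(88.1) = 9.386.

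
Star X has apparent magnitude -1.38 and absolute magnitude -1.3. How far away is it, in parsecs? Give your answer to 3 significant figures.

9.64 pc

m − M = 5 log₁₀(d/10 pc)
-1.38 − (-1.3) = -0.08 = 5 log₁₀(d/10)
d = 10 × 10^(-0.08/5) = 10 × 10^-0.016 = 9.638 pc.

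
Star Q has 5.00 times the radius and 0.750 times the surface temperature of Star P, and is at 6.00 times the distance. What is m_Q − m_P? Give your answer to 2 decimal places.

L_Q/L_P = (5.00)²(0.750)⁴ = 7.910.
F_Q/F_P = (L_Q/L_P)/(d_Q/d_P)² = 7.910/36.00 = 0.2197.
m_Q − m_P = −2.5 log₁₀(0.2197) = 1.65.

1.65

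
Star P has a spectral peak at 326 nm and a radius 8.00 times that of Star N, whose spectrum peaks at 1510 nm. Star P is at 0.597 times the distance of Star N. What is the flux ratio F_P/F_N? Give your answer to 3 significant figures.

Wien's law: T_P/T_N = λ_N/λ_P = 1510/326 = 4.632.
L_P/L_N = (R_P/R_N)²(T_P/T_N)⁴ = (8.00)²(4.632)⁴ = 2.946×10^4.
F_P/F_N = (L_P/L_N)/(d_P/d_N)² = 2.946×10^4/(0.597)² = 8.265×10^4.

8.27×10^4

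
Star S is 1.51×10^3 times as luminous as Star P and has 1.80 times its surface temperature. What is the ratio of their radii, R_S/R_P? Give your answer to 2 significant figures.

12

L ∝ R²T⁴ gives R ∝ √L / T², so
R_S/R_P = √(1.51×10^3) / (1.80)² = 38.86 / 3.240 = 11.99.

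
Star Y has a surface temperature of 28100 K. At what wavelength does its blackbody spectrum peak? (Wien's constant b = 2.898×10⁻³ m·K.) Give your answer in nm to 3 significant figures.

103 nm

λ_max = b/T = 2.898×10⁻³ / 28100 = 1.03×10^-7 m = 103.1 nm.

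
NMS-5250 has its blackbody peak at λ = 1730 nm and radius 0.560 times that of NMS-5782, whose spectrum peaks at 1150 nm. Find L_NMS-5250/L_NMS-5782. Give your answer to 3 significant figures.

Wien's law gives T ∝ 1/λ_max, so T_NMS-5250/T_NMS-5782 = λ_NMS-5782/λ_NMS-5250 = 1150/1730 = 0.6647.
Then L ∝ R²T⁴ gives L_NMS-5250/L_NMS-5782 = (0.560)² × (0.6647)⁴ = 0.3136 × 0.1953 = 0.06123.

0.0612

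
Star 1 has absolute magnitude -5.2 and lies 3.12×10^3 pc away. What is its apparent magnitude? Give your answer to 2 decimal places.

7.27

m = M + 5 log₁₀(d/10 pc) = -5.2 + 5 log₁₀(3.12×10^3/10)
  = -5.2 + 5 × 2.494 = -5.2 + 12.47 = 7.27.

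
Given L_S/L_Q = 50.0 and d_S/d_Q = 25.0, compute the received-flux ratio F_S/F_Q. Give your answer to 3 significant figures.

F = L/(4πd²), so F_S/F_Q = (L_S/L_Q) / (d_S/d_Q)²
= 50.0 / (25.0)² = 50.0 / 625.0 = 0.08000.

0.0800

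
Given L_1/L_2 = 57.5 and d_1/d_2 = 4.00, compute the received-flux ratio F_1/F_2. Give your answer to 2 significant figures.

F = L/(4πd²), so F_1/F_2 = (L_1/L_2) / (d_1/d_2)²
= 57.5 / (4.00)² = 57.5 / 16.00 = 3.594.

3.6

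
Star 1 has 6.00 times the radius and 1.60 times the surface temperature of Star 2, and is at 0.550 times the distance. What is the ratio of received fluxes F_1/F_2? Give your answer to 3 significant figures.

L_1/L_2 = (R_1/R_2)²(T_1/T_2)⁴ = (6.00)² × (1.60)⁴ = 235.9.
F_1/F_2 = (L_1/L_2)/(d_1/d_2)² = 235.9 / (0.550)² = 779.9.

780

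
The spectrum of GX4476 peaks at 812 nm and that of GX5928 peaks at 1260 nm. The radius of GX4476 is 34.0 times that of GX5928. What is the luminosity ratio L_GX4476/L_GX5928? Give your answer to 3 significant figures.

6.70×10^3

Wien's law gives T ∝ 1/λ_max, so T_GX4476/T_GX5928 = λ_GX5928/λ_GX4476 = 1260/812 = 1.552.
Then L ∝ R²T⁴ gives L_GX4476/L_GX5928 = (34.0)² × (1.552)⁴ = 1156 × 5.798 = 6702.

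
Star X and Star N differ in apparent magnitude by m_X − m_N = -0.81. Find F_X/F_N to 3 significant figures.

2.11

F_X/F_N = 10^(−(m_X − m_N)/2.5) = 10^(0.81/2.5) = 10^0.324 = 2.109.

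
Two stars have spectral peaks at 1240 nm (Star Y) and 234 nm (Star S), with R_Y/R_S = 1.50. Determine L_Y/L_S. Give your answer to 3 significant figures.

Wien's law gives T ∝ 1/λ_max, so T_Y/T_S = λ_S/λ_Y = 234/1240 = 0.1887.
Then L ∝ R²T⁴ gives L_Y/L_S = (1.50)² × (0.1887)⁴ = 2.250 × 0.001268 = 0.002853.

0.00285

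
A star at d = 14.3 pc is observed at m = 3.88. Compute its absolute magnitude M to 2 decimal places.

M = m − 5 log₁₀(d/10 pc) = 3.88 − 5 log₁₀(14.3/10)
  = 3.88 − 5 × 0.155 = 3.88 − 0.78 = 3.10.

3.10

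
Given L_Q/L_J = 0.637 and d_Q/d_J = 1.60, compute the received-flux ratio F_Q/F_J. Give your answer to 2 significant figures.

F = L/(4πd²), so F_Q/F_J = (L_Q/L_J) / (d_Q/d_J)²
= 0.637 / (1.60)² = 0.637 / 2.560 = 0.2488.

0.25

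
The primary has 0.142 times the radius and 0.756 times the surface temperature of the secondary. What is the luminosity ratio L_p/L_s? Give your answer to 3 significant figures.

From the Stefan–Boltzmann law, L ∝ R²T⁴, so
L_p/L_s = (R_p/R_s)² (T_p/T_s)⁴ = (0.142)² × (0.756)⁴ = 0.02016 × 0.3267 = 0.006587.

0.00659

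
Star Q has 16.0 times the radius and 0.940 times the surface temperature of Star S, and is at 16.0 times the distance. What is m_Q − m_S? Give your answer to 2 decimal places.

L_Q/L_S = (16.0)²(0.940)⁴ = 199.9.
F_Q/F_S = (L_Q/L_S)/(d_Q/d_S)² = 199.9/256.0 = 0.7807.
m_Q − m_S = −2.5 log₁₀(0.7807) = 0.27.

0.27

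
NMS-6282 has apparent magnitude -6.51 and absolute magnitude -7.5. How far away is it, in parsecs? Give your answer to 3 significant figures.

m − M = 5 log₁₀(d/10 pc)
-6.51 − (-7.5) = 0.99 = 5 log₁₀(d/10)
d = 10 × 10^(0.99/5) = 10 × 10^0.198 = 15.78 pc.

15.8 pc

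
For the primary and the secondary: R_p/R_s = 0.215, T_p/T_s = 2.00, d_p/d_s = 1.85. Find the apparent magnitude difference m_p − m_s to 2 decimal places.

1.66

L_p/L_s = (0.215)²(2.00)⁴ = 0.7396.
F_p/F_s = (L_p/L_s)/(d_p/d_s)² = 0.7396/3.423 = 0.2161.
m_p − m_s = −2.5 log₁₀(0.2161) = 1.66.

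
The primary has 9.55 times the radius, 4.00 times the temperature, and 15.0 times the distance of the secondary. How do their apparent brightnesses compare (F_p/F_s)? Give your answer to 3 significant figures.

104

L_p/L_s = (R_p/R_s)²(T_p/T_s)⁴ = (9.55)² × (4.00)⁴ = 2.335×10^4.
F_p/F_s = (L_p/L_s)/(d_p/d_s)² = 2.335×10^4 / (15.0)² = 103.8.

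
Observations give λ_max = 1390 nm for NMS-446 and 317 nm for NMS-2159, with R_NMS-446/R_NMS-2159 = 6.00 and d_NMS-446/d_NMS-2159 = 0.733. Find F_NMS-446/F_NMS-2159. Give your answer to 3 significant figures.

0.181

Wien's law: T_NMS-446/T_NMS-2159 = λ_NMS-2159/λ_NMS-446 = 317/1390 = 0.2281.
L_NMS-446/L_NMS-2159 = (R_NMS-446/R_NMS-2159)²(T_NMS-446/T_NMS-2159)⁴ = (6.00)²(0.2281)⁴ = 0.09738.
F_NMS-446/F_NMS-2159 = (L_NMS-446/L_NMS-2159)/(d_NMS-446/d_NMS-2159)² = 0.09738/(0.733)² = 0.1812.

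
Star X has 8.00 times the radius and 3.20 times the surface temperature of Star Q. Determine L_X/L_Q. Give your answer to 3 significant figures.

6.71×10^3

From the Stefan–Boltzmann law, L ∝ R²T⁴, so
L_X/L_Q = (R_X/R_Q)² (T_X/T_Q)⁴ = (8.00)² × (3.20)⁴ = 64.00 × 104.9 = 6711.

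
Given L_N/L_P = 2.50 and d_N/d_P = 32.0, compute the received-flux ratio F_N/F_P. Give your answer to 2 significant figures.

F = L/(4πd²), so F_N/F_P = (L_N/L_P) / (d_N/d_P)²
= 2.50 / (32.0)² = 2.50 / 1024 = 0.002441.

0.0024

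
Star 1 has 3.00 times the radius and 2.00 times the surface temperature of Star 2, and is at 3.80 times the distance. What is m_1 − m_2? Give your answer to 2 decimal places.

L_1/L_2 = (3.00)²(2.00)⁴ = 144.0.
F_1/F_2 = (L_1/L_2)/(d_1/d_2)² = 144.0/14.44 = 9.972.
m_1 − m_2 = −2.5 log₁₀(9.972) = -2.50.

-2.50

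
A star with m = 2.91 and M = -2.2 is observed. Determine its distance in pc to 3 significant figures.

105 pc

m − M = 5 log₁₀(d/10 pc)
2.91 − (-2.2) = 5.11 = 5 log₁₀(d/10)
d = 10 × 10^(5.11/5) = 10 × 10^1.022 = 105.2 pc.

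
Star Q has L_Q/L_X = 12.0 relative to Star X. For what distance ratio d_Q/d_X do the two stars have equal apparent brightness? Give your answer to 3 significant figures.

3.46

Equal flux requires L_Q/d_Q² = L_X/d_X², so d_Q/d_X = √(L_Q/L_X)
= √(12.0) = 3.464.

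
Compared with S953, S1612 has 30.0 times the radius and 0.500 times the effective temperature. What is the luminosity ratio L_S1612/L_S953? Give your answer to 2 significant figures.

From the Stefan–Boltzmann law, L ∝ R²T⁴, so
L_S1612/L_S953 = (R_S1612/R_S953)² (T_S1612/T_S953)⁴ = (30.0)² × (0.500)⁴ = 900.0 × 0.06250 = 56.25.

56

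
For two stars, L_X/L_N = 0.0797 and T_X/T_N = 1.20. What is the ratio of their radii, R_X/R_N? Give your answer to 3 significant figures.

L ∝ R²T⁴ gives R ∝ √L / T², so
R_X/R_N = √(0.0797) / (1.20)² = 0.2823 / 1.440 = 0.1960.

0.196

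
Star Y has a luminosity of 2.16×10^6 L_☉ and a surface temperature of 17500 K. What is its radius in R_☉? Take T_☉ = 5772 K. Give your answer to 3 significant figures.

160 R_☉

R/R_☉ = √(L/L_☉) / (T/T_☉)² = √(2.16×10^6) / (3.032)²
       = 1470 / 9.192 = 159.9.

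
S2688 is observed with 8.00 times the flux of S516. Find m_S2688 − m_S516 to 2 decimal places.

m_S2688 − m_S516 = −2.5 log₁₀(F_S2688/F_S516) = −2.5 log₁₀(8.00) = −2.5 × (0.903) = -2.258.

-2.26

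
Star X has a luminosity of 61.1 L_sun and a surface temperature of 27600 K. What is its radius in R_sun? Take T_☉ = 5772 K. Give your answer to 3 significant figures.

R/R_☉ = √(L/L_☉) / (T/T_☉)² = √(61.1) / (4.782)²
       = 7.817 / 22.86 = 0.3419.

0.342 R_sun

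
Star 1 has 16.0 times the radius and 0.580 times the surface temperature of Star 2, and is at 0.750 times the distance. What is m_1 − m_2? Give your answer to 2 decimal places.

L_1/L_2 = (16.0)²(0.580)⁴ = 28.97.
F_1/F_2 = (L_1/L_2)/(d_1/d_2)² = 28.97/0.5625 = 51.50.
m_1 − m_2 = −2.5 log₁₀(51.50) = -4.28.

-4.28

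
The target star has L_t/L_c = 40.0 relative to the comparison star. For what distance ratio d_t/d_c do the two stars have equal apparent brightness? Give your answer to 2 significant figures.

Equal flux requires L_t/d_t² = L_c/d_c², so d_t/d_c = √(L_t/L_c)
= √(40.0) = 6.325.

6.3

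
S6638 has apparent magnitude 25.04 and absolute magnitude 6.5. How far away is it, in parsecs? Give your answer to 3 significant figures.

5.11×10^4 pc

m − M = 5 log₁₀(d/10 pc)
25.04 − (6.5) = 18.54 = 5 log₁₀(d/10)
d = 10 × 10^(18.54/5) = 10 × 10^3.708 = 5.105×10^4 pc.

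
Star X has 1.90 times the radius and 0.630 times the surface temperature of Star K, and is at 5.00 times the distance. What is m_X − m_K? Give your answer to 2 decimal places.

L_X/L_K = (1.90)²(0.630)⁴ = 0.5687.
F_X/F_K = (L_X/L_K)/(d_X/d_K)² = 0.5687/25.00 = 0.02275.
m_X − m_K = −2.5 log₁₀(0.02275) = 4.11.

4.11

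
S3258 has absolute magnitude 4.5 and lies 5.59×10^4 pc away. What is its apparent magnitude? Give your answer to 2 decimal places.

m = M + 5 log₁₀(d/10 pc) = 4.5 + 5 log₁₀(5.59×10^4/10)
  = 4.5 + 5 × 3.747 = 4.5 + 18.74 = 23.24.

23.24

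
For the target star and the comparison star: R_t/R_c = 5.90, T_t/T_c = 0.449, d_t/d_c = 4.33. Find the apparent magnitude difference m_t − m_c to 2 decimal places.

L_t/L_c = (5.90)²(0.449)⁴ = 1.415.
F_t/F_c = (L_t/L_c)/(d_t/d_c)² = 1.415/18.75 = 0.07546.
m_t − m_c = −2.5 log₁₀(0.07546) = 2.81.

2.81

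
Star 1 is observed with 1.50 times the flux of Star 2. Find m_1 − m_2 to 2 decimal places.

-0.44

m_1 − m_2 = −2.5 log₁₀(F_1/F_2) = −2.5 log₁₀(1.50) = −2.5 × (0.176) = -0.440.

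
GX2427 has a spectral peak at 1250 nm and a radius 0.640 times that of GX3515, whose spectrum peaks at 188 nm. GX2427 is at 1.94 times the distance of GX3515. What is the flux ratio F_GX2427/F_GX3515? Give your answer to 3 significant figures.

Wien's law: T_GX2427/T_GX3515 = λ_GX3515/λ_GX2427 = 188/1250 = 0.1504.
L_GX2427/L_GX3515 = (R_GX2427/R_GX3515)²(T_GX2427/T_GX3515)⁴ = (0.640)²(0.1504)⁴ = 2.096×10^-4.
F_GX2427/F_GX3515 = (L_GX2427/L_GX3515)/(d_GX2427/d_GX3515)² = 2.096×10^-4/(1.94)² = 5.569×10^-5.

5.57×10^-5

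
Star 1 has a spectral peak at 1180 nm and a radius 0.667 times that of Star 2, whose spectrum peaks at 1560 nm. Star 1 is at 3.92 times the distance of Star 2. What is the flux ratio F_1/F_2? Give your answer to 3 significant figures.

0.0884

Wien's law: T_1/T_2 = λ_2/λ_1 = 1560/1180 = 1.322.
L_1/L_2 = (R_1/R_2)²(T_1/T_2)⁴ = (0.667)²(1.322)⁴ = 1.359.
F_1/F_2 = (L_1/L_2)/(d_1/d_2)² = 1.359/(3.92)² = 0.08844.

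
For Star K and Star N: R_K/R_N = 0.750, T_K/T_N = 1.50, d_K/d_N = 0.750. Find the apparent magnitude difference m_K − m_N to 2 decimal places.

L_K/L_N = (0.750)²(1.50)⁴ = 2.848.
F_K/F_N = (L_K/L_N)/(d_K/d_N)² = 2.848/0.5625 = 5.062.
m_K − m_N = −2.5 log₁₀(5.062) = -1.76.

-1.76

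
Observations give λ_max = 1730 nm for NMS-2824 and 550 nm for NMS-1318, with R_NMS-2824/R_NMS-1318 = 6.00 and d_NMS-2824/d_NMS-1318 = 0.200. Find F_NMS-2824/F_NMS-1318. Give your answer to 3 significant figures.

Wien's law: T_NMS-2824/T_NMS-1318 = λ_NMS-1318/λ_NMS-2824 = 550/1730 = 0.3179.
L_NMS-2824/L_NMS-1318 = (R_NMS-2824/R_NMS-1318)²(T_NMS-2824/T_NMS-1318)⁴ = (6.00)²(0.3179)⁴ = 0.3678.
F_NMS-2824/F_NMS-1318 = (L_NMS-2824/L_NMS-1318)/(d_NMS-2824/d_NMS-1318)² = 0.3678/(0.200)² = 9.194.

9.19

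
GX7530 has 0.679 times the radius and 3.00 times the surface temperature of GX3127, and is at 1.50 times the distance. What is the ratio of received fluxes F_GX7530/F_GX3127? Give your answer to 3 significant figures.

L_GX7530/L_GX3127 = (R_GX7530/R_GX3127)²(T_GX7530/T_GX3127)⁴ = (0.679)² × (3.00)⁴ = 37.34.
F_GX7530/F_GX3127 = (L_GX7530/L_GX3127)/(d_GX7530/d_GX3127)² = 37.34 / (1.50)² = 16.60.

16.6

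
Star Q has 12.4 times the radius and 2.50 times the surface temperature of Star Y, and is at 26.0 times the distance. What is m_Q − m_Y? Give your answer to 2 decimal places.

-2.37

L_Q/L_Y = (12.4)²(2.50)⁴ = 6006.
F_Q/F_Y = (L_Q/L_Y)/(d_Q/d_Y)² = 6006/676.0 = 8.885.
m_Q − m_Y = −2.5 log₁₀(8.885) = -2.37.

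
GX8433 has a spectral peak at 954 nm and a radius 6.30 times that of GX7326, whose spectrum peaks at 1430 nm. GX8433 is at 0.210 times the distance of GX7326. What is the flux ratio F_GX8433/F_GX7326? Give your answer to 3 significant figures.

Wien's law: T_GX8433/T_GX7326 = λ_GX7326/λ_GX8433 = 1430/954 = 1.499.
L_GX8433/L_GX7326 = (R_GX8433/R_GX7326)²(T_GX8433/T_GX7326)⁴ = (6.30)²(1.499)⁴ = 200.4.
F_GX8433/F_GX7326 = (L_GX8433/L_GX7326)/(d_GX8433/d_GX7326)² = 200.4/(0.210)² = 4544.

4.54×10^3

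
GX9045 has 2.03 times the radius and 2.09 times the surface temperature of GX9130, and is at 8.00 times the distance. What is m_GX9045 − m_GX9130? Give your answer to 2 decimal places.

-0.22

L_GX9045/L_GX9130 = (2.03)²(2.09)⁴ = 78.63.
F_GX9045/F_GX9130 = (L_GX9045/L_GX9130)/(d_GX9045/d_GX9130)² = 78.63/64.00 = 1.229.
m_GX9045 − m_GX9130 = −2.5 log₁₀(1.229) = -0.22.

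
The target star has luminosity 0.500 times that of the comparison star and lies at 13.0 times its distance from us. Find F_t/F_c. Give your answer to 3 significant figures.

F = L/(4πd²), so F_t/F_c = (L_t/L_c) / (d_t/d_c)²
= 0.500 / (13.0)² = 0.500 / 169.0 = 0.002959.

0.00296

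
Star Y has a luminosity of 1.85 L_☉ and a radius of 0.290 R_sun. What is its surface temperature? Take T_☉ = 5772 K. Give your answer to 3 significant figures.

1.25×10^4 K

T/T_☉ = (L/L_☉)^(1/4) / (R/R_☉)^(1/2)
T = 5772 × (1.85)^(1/4) / √(0.290) = 5772 × 1.166 / 0.5385 = 1.250×10^4 K.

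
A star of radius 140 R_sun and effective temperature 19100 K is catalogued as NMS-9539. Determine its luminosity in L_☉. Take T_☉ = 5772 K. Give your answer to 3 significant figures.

2.35×10^6 L_☉

L/L_☉ = (R/R_☉)² (T/T_☉)⁴ = (140)² × (19100/5772)⁴
       = 1.960×10^4 × (3.309)⁴ = 1.960×10^4 × 119.9 = 2.350×10^6.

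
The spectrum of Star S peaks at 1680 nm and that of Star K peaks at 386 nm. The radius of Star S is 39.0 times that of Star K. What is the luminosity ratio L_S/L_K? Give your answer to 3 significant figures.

4.24

Wien's law gives T ∝ 1/λ_max, so T_S/T_K = λ_K/λ_S = 386/1680 = 0.2298.
Then L ∝ R²T⁴ gives L_S/L_K = (39.0)² × (0.2298)⁴ = 1521 × 0.002787 = 4.239.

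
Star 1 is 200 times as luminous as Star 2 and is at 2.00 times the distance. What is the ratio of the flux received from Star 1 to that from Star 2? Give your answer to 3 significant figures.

F = L/(4πd²), so F_1/F_2 = (L_1/L_2) / (d_1/d_2)²
= 200 / (2.00)² = 200 / 4.000 = 50.00.

50.0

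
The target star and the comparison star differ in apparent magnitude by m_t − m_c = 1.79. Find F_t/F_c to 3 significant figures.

F_t/F_c = 10^(−(m_t − m_c)/2.5) = 10^(-1.79/2.5) = 10^-0.716 = 0.1923.

0.192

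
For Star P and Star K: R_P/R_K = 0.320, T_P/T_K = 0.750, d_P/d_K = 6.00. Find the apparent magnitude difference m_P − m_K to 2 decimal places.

7.61

L_P/L_K = (0.320)²(0.750)⁴ = 0.03240.
F_P/F_K = (L_P/L_K)/(d_P/d_K)² = 0.03240/36.00 = 9.000×10^-4.
m_P − m_K = −2.5 log₁₀(9.000×10^-4) = 7.61.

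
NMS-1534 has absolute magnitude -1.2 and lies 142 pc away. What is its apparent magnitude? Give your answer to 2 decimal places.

m = M + 5 log₁₀(d/10 pc) = -1.2 + 5 log₁₀(142/10)
  = -1.2 + 5 × 1.152 = -1.2 + 5.76 = 4.56.

4.56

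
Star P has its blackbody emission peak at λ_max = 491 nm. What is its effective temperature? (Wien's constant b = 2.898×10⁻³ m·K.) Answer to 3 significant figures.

T = b/λ_max = 2.898×10⁻³ / (491×10⁻⁹) = 5902 K.

5.90×10^3 K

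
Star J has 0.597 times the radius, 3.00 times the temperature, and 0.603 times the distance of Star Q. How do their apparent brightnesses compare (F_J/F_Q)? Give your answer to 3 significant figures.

79.4

L_J/L_Q = (R_J/R_Q)²(T_J/T_Q)⁴ = (0.597)² × (3.00)⁴ = 28.87.
F_J/F_Q = (L_J/L_Q)/(d_J/d_Q)² = 28.87 / (0.603)² = 79.40.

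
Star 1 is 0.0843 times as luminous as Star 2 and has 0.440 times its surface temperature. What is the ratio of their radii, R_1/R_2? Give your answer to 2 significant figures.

1.5

L ∝ R²T⁴ gives R ∝ √L / T², so
R_1/R_2 = √(0.0843) / (0.440)² = 0.2903 / 0.1936 = 1.500.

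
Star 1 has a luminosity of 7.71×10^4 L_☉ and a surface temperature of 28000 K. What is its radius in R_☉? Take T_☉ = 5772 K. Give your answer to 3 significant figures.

11.8 R_☉

R/R_☉ = √(L/L_☉) / (T/T_☉)² = √(7.71×10^4) / (4.851)²
       = 277.7 / 23.53 = 11.80.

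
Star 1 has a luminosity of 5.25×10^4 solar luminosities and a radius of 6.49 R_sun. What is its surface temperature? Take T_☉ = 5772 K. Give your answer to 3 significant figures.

T/T_☉ = (L/L_☉)^(1/4) / (R/R_☉)^(1/2)
T = 5772 × (5.25×10^4)^(1/4) / √(6.49) = 5772 × 15.14 / 2.548 = 3.430×10^4 K.

3.43×10^4 K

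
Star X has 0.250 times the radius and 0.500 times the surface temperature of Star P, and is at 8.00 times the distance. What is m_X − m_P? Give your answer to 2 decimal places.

L_X/L_P = (0.250)²(0.500)⁴ = 0.003906.
F_X/F_P = (L_X/L_P)/(d_X/d_P)² = 0.003906/64.00 = 6.104×10^-5.
m_X − m_P = −2.5 log₁₀(6.104×10^-5) = 10.54.

10.54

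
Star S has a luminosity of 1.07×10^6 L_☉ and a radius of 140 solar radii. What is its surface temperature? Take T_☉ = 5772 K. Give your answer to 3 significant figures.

1.57×10^4 K

T/T_☉ = (L/L_☉)^(1/4) / (R/R_☉)^(1/2)
T = 5772 × (1.07×10^6)^(1/4) / √(140) = 5772 × 32.16 / 11.83 = 1.569×10^4 K.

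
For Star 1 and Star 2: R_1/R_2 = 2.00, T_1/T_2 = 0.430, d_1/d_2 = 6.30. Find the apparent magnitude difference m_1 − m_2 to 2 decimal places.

L_1/L_2 = (2.00)²(0.430)⁴ = 0.1368.
F_1/F_2 = (L_1/L_2)/(d_1/d_2)² = 0.1368/39.69 = 0.003446.
m_1 − m_2 = −2.5 log₁₀(0.003446) = 6.16.

6.16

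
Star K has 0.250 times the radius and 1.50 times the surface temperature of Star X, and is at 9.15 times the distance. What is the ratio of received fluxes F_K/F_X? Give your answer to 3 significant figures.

L_K/L_X = (R_K/R_X)²(T_K/T_X)⁴ = (0.250)² × (1.50)⁴ = 0.3164.
F_K/F_X = (L_K/L_X)/(d_K/d_X)² = 0.3164 / (9.15)² = 0.003779.

0.00378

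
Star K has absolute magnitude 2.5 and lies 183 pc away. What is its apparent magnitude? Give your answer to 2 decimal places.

8.81

m = M + 5 log₁₀(d/10 pc) = 2.5 + 5 log₁₀(183/10)
  = 2.5 + 5 × 1.262 = 2.5 + 6.31 = 8.81.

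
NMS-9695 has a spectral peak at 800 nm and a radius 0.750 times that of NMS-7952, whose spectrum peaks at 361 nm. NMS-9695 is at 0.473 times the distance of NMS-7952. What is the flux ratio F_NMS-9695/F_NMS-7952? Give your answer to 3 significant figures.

Wien's law: T_NMS-9695/T_NMS-7952 = λ_NMS-7952/λ_NMS-9695 = 361/800 = 0.4512.
L_NMS-9695/L_NMS-7952 = (R_NMS-9695/R_NMS-7952)²(T_NMS-9695/T_NMS-7952)⁴ = (0.750)²(0.4512)⁴ = 0.02332.
F_NMS-9695/F_NMS-7952 = (L_NMS-9695/L_NMS-7952)/(d_NMS-9695/d_NMS-7952)² = 0.02332/(0.473)² = 0.1042.

0.104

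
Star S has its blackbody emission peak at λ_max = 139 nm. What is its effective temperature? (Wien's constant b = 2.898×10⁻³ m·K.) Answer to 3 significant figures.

T = b/λ_max = 2.898×10⁻³ / (139×10⁻⁹) = 2.085×10^4 K.

2.08×10^4 K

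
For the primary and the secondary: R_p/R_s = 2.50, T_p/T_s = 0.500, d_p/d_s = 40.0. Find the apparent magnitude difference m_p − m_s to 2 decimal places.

9.03

L_p/L_s = (2.50)²(0.500)⁴ = 0.3906.
F_p/F_s = (L_p/L_s)/(d_p/d_s)² = 0.3906/1600 = 2.441×10^-4.
m_p − m_s = −2.5 log₁₀(2.441×10^-4) = 9.03.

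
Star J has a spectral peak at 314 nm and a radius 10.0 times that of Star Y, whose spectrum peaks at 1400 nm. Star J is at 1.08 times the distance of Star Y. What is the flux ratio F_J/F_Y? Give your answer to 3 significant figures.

Wien's law: T_J/T_Y = λ_Y/λ_J = 1400/314 = 4.459.
L_J/L_Y = (R_J/R_Y)²(T_J/T_Y)⁴ = (10.0)²(4.459)⁴ = 3.952×10^4.
F_J/F_Y = (L_J/L_Y)/(d_J/d_Y)² = 3.952×10^4/(1.08)² = 3.388×10^4.

3.39×10^4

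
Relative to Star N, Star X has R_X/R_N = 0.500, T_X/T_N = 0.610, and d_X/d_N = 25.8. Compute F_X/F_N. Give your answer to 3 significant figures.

5.20×10^-5

L_X/L_N = (R_X/R_N)²(T_X/T_N)⁴ = (0.500)² × (0.610)⁴ = 0.03461.
F_X/F_N = (L_X/L_N)/(d_X/d_N)² = 0.03461 / (25.8)² = 5.200×10^-5.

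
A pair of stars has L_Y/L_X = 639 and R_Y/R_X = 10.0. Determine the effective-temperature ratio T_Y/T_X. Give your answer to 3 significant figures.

L ∝ R²T⁴ gives T ∝ (L/R²)^(1/4), so
T_Y/T_X = (639 / 10.0²)^(1/4) = (6.390)^(1/4) = 1.590.

1.59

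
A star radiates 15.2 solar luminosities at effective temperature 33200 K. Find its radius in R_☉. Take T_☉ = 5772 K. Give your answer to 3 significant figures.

R/R_☉ = √(L/L_☉) / (T/T_☉)² = √(15.2) / (5.752)²
       = 3.899 / 33.08 = 0.1178.

0.118 R_☉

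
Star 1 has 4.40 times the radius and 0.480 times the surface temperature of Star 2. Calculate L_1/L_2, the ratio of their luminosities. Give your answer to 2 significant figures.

1.0

From the Stefan–Boltzmann law, L ∝ R²T⁴, so
L_1/L_2 = (R_1/R_2)² (T_1/T_2)⁴ = (4.40)² × (0.480)⁴ = 19.36 × 0.05308 = 1.028.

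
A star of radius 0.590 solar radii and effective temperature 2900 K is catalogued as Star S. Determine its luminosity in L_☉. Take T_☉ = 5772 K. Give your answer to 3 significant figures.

L/L_☉ = (R/R_☉)² (T/T_☉)⁴ = (0.590)² × (2900/5772)⁴
       = 0.3481 × (0.5024)⁴ = 0.3481 × 0.06372 = 0.02218.

0.0222 L_☉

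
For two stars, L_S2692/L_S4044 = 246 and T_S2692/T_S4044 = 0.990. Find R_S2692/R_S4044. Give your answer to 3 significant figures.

16.0

L ∝ R²T⁴ gives R ∝ √L / T², so
R_S2692/R_S4044 = √(246) / (0.990)² = 15.68 / 0.9801 = 16.00.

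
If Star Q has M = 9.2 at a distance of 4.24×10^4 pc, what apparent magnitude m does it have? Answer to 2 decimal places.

27.34

m = M + 5 log₁₀(d/10 pc) = 9.2 + 5 log₁₀(4.24×10^4/10)
  = 9.2 + 5 × 3.627 = 9.2 + 18.14 = 27.34.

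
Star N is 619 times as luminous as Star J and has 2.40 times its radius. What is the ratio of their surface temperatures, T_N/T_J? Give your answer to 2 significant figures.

L ∝ R²T⁴ gives T ∝ (L/R²)^(1/4), so
T_N/T_J = (619 / 2.40²)^(1/4) = (107.5)^(1/4) = 3.220.

3.2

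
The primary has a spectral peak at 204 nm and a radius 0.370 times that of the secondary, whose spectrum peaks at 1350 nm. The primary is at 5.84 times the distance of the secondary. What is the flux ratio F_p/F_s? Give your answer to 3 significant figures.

Wien's law: T_p/T_s = λ_s/λ_p = 1350/204 = 6.618.
L_p/L_s = (R_p/R_s)²(T_p/T_s)⁴ = (0.370)²(6.618)⁴ = 262.6.
F_p/F_s = (L_p/L_s)/(d_p/d_s)² = 262.6/(5.84)² = 7.698.

7.70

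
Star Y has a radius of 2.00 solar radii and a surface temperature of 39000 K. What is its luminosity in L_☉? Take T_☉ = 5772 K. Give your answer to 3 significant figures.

L/L_☉ = (R/R_☉)² (T/T_☉)⁴ = (2.00)² × (39000/5772)⁴
       = 4.000 × (6.757)⁴ = 4.000 × 2084 = 8337.

8.34×10^3 L_☉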